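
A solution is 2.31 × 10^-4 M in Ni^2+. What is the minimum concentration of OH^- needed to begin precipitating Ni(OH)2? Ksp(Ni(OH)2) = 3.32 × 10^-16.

Ni(OH)2(s) <=> Ni^2+ + 2 OH^-
Ksp = [Ni^2+][OH^-]^2
Precipitation begins when Q = Ksp. With [Ni^2+] = 2.31 × 10^-4 M:
3.32 × 10^-16 = (2.31 × 10^-4) × [OH^-]^2
[OH^-] = (3.32 × 10^-16 / 2.31 × 10^-4)^(1/2) = 1.20 x 10^-6 M

[OH^-] ≈ 1.20e-6 M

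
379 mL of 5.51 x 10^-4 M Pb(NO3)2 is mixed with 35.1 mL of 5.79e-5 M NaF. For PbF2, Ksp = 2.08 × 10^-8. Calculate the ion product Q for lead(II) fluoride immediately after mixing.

Total volume = 379 + 35.1 = 414.1 mL.
[Pb^2+] = 5.51 x 10^-4 × (379/414.1) = 5.043 × 10^-4 M
[F^-] = 5.79 × 10^-5 × (35.1/414.1) = 4.908 × 10^-6 M
PbF2(s) ⇌ Pb^2+ + 2 F^-, so Q = [Pb^2+][F^-]^2
Q = (5.043 × 10^-4)(4.908 × 10^-6)^2 = 1.21 x 10^-14
Q < Ksp, so no precipitate of PbF2 forms.

1.21 x 10^-14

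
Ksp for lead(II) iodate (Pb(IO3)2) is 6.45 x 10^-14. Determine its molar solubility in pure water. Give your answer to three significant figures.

Pb(IO3)2(s) <=> Pb^2+(aq) + 2 IO3^-(aq)
Ksp = [Pb^2+][IO3^-]^2
For each mole of Pb(IO3)2 that dissolves: [Pb^2+] = s, [IO3^-] = 2s.
So Ksp = s × (2s)^2 = 4s^3
Solving, s = (6.45 x 10^-14/4)^(1/3) = 2.53 x 10^-5 M

s = 2.53e-5 M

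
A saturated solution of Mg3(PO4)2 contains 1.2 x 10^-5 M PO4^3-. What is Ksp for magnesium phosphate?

Ksp ≈ 8.4 × 10^-25

Mg3(PO4)2(s) ⇌ 3 Mg^2+ + 2 PO4^3-
Stoichiometry gives [Mg^2+] = (3/2)[PO4^3-] = 1.80 × 10^-5 M.
Ksp = [Mg^2+]^3[PO4^3-]^2
Ksp = (1.80 x 10^-5)^3 × (1.2 x 10^-5)^2 = 8.4 × 10^-25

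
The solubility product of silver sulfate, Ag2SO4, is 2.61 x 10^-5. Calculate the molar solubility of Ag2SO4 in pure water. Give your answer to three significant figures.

Ag2SO4(s) ⇌ 2 Ag^+(aq) + SO4^2-(aq)
Ksp = [Ag^+]^2[SO4^2-]
For each mole of Ag2SO4 that dissolves: [Ag^+] = 2s, [SO4^2-] = s.
So Ksp = (2s)^2 × s = 4s^3
s^3 = 2.61 x 10^-5 / 4, so s = 1.87 × 10^-2 M

s ≈ 0.0187 M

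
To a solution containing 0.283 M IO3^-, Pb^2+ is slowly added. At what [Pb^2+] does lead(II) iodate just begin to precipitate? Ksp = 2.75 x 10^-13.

3.43 × 10^-12 M

Pb(IO3)2(s) ⇌ Pb^2+(aq) + 2 IO3^-(aq)
Ksp = [Pb^2+][IO3^-]^2
Precipitation begins when Q = Ksp. With [IO3^-] = 0.283 M:
2.75 x 10^-13 = (0.283)^2 × [Pb^2+]
[Pb^2+] = (2.75 x 10^-13 / 8.009 × 10^-2) = 3.43 × 10^-12 M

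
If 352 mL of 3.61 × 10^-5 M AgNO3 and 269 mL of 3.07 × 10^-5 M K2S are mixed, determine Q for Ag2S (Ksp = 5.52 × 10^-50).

5.57e-15

Total volume = 352 + 269 = 621 mL.
[Ag^+] = 3.61 × 10^-5 × (352/621) = 2.046 x 10^-5 M
[S^2-] = 3.07 x 10^-5 × (269/621) = 1.330 × 10^-5 M
Ag2S(s) ⇌ 2 Ag^+(aq) + S^2-(aq), so Q = [Ag^+]^2[S^2-]
Q = (2.046 × 10^-5)^2(1.330 x 10^-5) = 5.57 × 10^-15
Q > Ksp, so Ag2S will precipitate.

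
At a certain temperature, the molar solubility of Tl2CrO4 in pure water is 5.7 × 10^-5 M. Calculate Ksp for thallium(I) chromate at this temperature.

Ksp = 7.4 x 10^-13

Tl2CrO4(s) <=> 2 Tl^+(aq) + CrO4^2-(aq)
For each mole of Tl2CrO4 that dissolves: [Tl^+] = 2s, [CrO4^2-] = s.
Ksp = [Tl^+]^2[CrO4^2-]
So Ksp = (2s)^2 × s = 4s^3
Ksp = 4 × (5.7 x 10^-5)^3 = 7.4 × 10^-13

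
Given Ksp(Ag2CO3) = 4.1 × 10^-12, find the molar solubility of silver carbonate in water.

s ≈ 1.0 × 10^-4 M

Ag2CO3(s) ⇌ 2 Ag^+ + CO3^2-
Ksp = [Ag^+]^2[CO3^2-]
Let s = molar solubility. Then [Ag^+] = 2s and [CO3^2-] = s.
So Ksp = (2s)^2 × s = 4s^3
Solving, s = (4.1 × 10^-12/4)^(1/3) = 1.0 × 10^-4 M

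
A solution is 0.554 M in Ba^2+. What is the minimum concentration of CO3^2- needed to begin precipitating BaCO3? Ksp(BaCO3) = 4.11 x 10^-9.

BaCO3(s) ⇌ Ba^2+(aq) + CO3^2-(aq)
Ksp = [Ba^2+][CO3^2-]
Precipitation begins when Q = Ksp. With [Ba^2+] = 0.554 M:
4.11 x 10^-9 = (0.554) × [CO3^2-]
[CO3^2-] = (4.11 x 10^-9 / 5.54 x 10^-1) = 7.42 × 10^-9 M

[CO3^2-] = 7.42e-9 M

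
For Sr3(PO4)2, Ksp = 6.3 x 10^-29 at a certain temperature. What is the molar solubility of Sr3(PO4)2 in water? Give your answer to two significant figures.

s ≈ 9.0 × 10^-7 M

Sr3(PO4)2(s) ⇌ 3 Sr^2+ + 2 PO4^3-
Ksp = [Sr^2+]^3[PO4^3-]^2
For each mole of Sr3(PO4)2 that dissolves: [Sr^2+] = 3s, [PO4^3-] = 2s.
Ksp = (3s)^3(2s)^2 = 108s^5
s = (6.3 x 10^-29 / 108)^(1/5) = 9.0 x 10^-7 M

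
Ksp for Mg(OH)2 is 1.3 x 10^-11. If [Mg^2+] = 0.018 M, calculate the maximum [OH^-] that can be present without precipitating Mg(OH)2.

[OH^-] ≈ 2.7e-5 M

Mg(OH)2(s) ⇌ Mg^2+ + 2 OH^-
Ksp = [Mg^2+][OH^-]^2
Precipitation begins when Q = Ksp. With [Mg^2+] = 0.018 M:
1.3 x 10^-11 = (0.018) × [OH^-]^2
[OH^-] = (1.3 x 10^-11 / 1.8 × 10^-2)^(1/2) = 2.7 x 10^-5 M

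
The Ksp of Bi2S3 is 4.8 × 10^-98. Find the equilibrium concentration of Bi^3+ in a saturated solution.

Bi2S3(s) ⇌ 2 Bi^3+ + 3 S^2-
Ksp = [Bi^3+]^2[S^2-]^3
Let s = molar solubility. Then [Bi^3+] = 2s and [S^2-] = 3s.
Substituting: Ksp = (2s)^2(3s)^3 = 108s^5
s = (4.8 × 10^-98 / 108)^(1/5) = 1.35 × 10^-20 M
[Bi^3+] = 2s = 2.7 × 10^-20 M

[Bi^3+] ≈ 2.7 × 10^-20 M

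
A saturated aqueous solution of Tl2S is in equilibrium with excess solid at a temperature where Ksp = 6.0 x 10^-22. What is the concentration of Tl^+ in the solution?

Tl2S(s) <=> 2 Tl^+ + S^2-
Ksp = [Tl^+]^2[S^2-]
With molar solubility s: [Tl^+] = 2s, [S^2-] = s.
Ksp = (2s)^2s = 4s^3
s = (6.0 x 10^-22 / 4)^(1/3) = 5.31 × 10^-8 M
[Tl^+] = 2s = 1.1 × 10^-7 M

1.1 × 10^-7 M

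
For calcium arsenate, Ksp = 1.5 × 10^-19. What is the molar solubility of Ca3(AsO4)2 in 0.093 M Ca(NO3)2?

Ca3(AsO4)2(s) ⇌ 3 Ca^2+ + 2 AsO4^3-
Ksp = [Ca^2+]^3[AsO4^3-]^2
Let s = moles of Ca3(AsO4)2 that dissolve per litre. [Ca^2+] = 0.093 + 3s ≈ 0.093, [AsO4^3-] = 2s (since Ca^2+ from Ca(NO3)2 dominates).
Ksp ≈ (0.093)^3 × (2s)^2
s = 6.8 × 10^-9 M
Check: 3s = 2.0 x 10^-8 ≪ 0.093, so the approximation is valid.

6.8 × 10^-9 M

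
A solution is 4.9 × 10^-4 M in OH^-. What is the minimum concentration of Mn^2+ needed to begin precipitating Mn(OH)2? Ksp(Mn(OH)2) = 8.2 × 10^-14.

3.4 × 10^-7 M

Mn(OH)2(s) ⇌ Mn^2+(aq) + 2 OH^-(aq)
Ksp = [Mn^2+][OH^-]^2
Precipitation begins when Q = Ksp. With [OH^-] = 4.9 × 10^-4 M:
8.2 × 10^-14 = (4.9 × 10^-4)^2 × [Mn^2+]
[Mn^2+] = (8.2 × 10^-14 / 2.40 x 10^-7) = 3.4 x 10^-7 M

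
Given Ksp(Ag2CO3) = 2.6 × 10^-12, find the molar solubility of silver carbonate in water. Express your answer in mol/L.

8.7 × 10^-5 M

Ag2CO3(s) ⇌ 2 Ag^+ + CO3^2-
Ksp = [Ag^+]^2[CO3^2-]
With molar solubility s: [Ag^+] = 2s, [CO3^2-] = s.
Substituting: Ksp = (2s)^2s = 4s^3
s^3 = 2.6 × 10^-12 / 4, so s = 8.7 x 10^-5 M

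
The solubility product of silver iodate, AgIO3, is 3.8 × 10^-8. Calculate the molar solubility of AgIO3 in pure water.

AgIO3(s) ⇌ Ag^+ + IO3^-
Ksp = [Ag^+][IO3^-]
If s mol/L of AgIO3 dissolves, [Ag^+] = s and [IO3^-] = s.
Ksp = s^2
s = (3.8 × 10^-8)^(1/2) = 1.9 x 10^-4 M

1.9 × 10^-4 M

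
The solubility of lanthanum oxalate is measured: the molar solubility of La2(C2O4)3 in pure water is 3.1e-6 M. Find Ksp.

La2(C2O4)3(s) ⇌ 2 La^3+ + 3 C2O4^2-
If s mol/L of La2(C2O4)3 dissolves, [La^3+] = 2s and [C2O4^2-] = 3s.
Ksp = [La^3+]^2[C2O4^2-]^3
Ksp = (2s)^2(3s)^3 = 108s^5
With s = 3.1 × 10^-6: Ksp = 3.1 × 10^-26

Ksp = 3.1e-26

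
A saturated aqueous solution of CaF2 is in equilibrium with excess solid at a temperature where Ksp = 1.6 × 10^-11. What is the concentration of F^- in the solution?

[F^-] = 3.2e-4 M

CaF2(s) ⇌ Ca^2+ + 2 F^-
Ksp = [Ca^2+][F^-]^2
Let s = molar solubility. Then [Ca^2+] = s and [F^-] = 2s.
So Ksp = s × (2s)^2 = 4s^3
Solving, s = (1.6 × 10^-11/4)^(1/3) = 1.59 × 10^-4 M
[F^-] = 2s = 3.2 × 10^-4 M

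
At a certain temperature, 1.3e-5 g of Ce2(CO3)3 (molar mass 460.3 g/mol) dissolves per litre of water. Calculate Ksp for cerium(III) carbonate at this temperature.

Ksp ≈ 1.9 × 10^-36

Molar solubility s = (1.3 × 10^-5 g/L) / (460.3 g/mol) = 2.82 × 10^-8 M.
Ce2(CO3)3(s) <=> 2 Ce^3+(aq) + 3 CO3^2-(aq)
Let s = molar solubility. Then [Ce^3+] = 2s and [CO3^2-] = 3s.
Ksp = [Ce^3+]^2[CO3^2-]^3
Substituting: Ksp = (2s)^2(3s)^3 = 108s^5
Ksp = 108 × (2.82 x 10^-8)^5 = 1.9 x 10^-36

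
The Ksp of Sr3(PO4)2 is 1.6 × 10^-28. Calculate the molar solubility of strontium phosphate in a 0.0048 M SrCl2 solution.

Sr3(PO4)2(s) ⇌ 3 Sr^2+(aq) + 2 PO4^3-(aq)
Ksp = [Sr^2+]^3[PO4^3-]^2
Let s be the molar solubility in this solution. [Sr^2+] = 0.0048 + 3s ≈ 0.0048, [PO4^3-] = 2s (since Sr^2+ from SrCl2 dominates).
Ksp ≈ (0.0048)^3 × (2s)^2
s = 1.9 × 10^-11 M
Check: 3s = 5.7 x 10^-11 ≪ 0.0048, so the approximation is valid.

s ≈ 1.9 × 10^-11 M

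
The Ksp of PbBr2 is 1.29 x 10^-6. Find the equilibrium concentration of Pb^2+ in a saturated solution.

[Pb^2+] ≈ 6.86e-3 M

PbBr2(s) ⇌ Pb^2+ + 2 Br^-
Ksp = [Pb^2+][Br^-]^2
For each mole of PbBr2 that dissolves: [Pb^2+] = s, [Br^-] = 2s.
So Ksp = s × (2s)^2 = 4s^3
s^3 = 1.29 x 10^-6 / 4, so s = 6.858 × 10^-3 M
[Pb^2+] = s = 6.86 × 10^-3 M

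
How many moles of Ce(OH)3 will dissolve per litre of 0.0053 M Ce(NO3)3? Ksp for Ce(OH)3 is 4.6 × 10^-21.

Ce(OH)3(s) ⇌ Ce^3+ + 3 OH^-
Ksp = [Ce^3+][OH^-]^3
If s mol/L dissolves here, [Ce^3+] = 0.0053 + s ≈ 0.0053, [OH^-] = 3s (common-ion effect: Ce^3+ is already 0.0053 M).
Ksp ≈ 0.0053 × (3s)^3
s = 3.2 × 10^-7 M
Check: s = 3.2 × 10^-7 ≪ 0.0053, so the approximation is valid.

s = 3.2 × 10^-7 M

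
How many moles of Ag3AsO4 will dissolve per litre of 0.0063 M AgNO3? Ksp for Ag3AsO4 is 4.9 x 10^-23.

s = 2.0e-16 M

Ag3AsO4(s) ⇌ 3 Ag^+(aq) + AsO4^3-(aq)
Ksp = [Ag^+]^3[AsO4^3-]
Let s be the molar solubility in this solution. [Ag^+] = 0.0063 + 3s ≈ 0.0063, [AsO4^3-] = s (since Ag^+ from AgNO3 dominates).
Ksp ≈ (0.0063)^3 × s
s = 2.0 × 10^-16 M
Check: 3s = 5.9 × 10^-16 ≪ 0.0063, so the approximation is valid.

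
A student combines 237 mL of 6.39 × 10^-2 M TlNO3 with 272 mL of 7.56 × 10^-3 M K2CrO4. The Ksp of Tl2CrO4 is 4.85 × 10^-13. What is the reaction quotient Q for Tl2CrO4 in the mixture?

Total volume = 237 + 272 = 509 mL.
[Tl^+] = 6.39 x 10^-2 × (237/509) = 2.975 x 10^-2 M
[CrO4^2-] = 7.56 × 10^-3 × (272/509) = 4.040 × 10^-3 M
Tl2CrO4(s) <=> 2 Tl^+ + CrO4^2-, so Q = [Tl^+]^2[CrO4^2-]
Q = (2.975 x 10^-2)^2(4.040 × 10^-3) = 3.58 × 10^-6
Q > Ksp, so Tl2CrO4 will precipitate.

Q ≈ 3.58 × 10^-6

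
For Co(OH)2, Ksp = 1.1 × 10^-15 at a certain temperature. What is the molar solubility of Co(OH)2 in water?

Co(OH)2(s) <=> Co^2+(aq) + 2 OH^-(aq)
Ksp = [Co^2+][OH^-]^2
For each mole of Co(OH)2 that dissolves: [Co^2+] = s, [OH^-] = 2s.
So Ksp = s × (2s)^2 = 4s^3
s^3 = 1.1 × 10^-15 / 4, so s = 6.5 x 10^-6 M

6.5 × 10^-6 M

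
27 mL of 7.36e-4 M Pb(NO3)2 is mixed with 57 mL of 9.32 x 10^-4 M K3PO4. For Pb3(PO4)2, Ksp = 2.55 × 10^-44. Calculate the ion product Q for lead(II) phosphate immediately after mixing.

Total volume = 27 + 57 = 84 mL.
[Pb^2+] = 7.36 × 10^-4 × (27/84) = 2.366 × 10^-4 M
[PO4^3-] = 9.32 × 10^-4 × (57/84) = 6.324 × 10^-4 M
Pb3(PO4)2(s) <=> 3 Pb^2+ + 2 PO4^3-, so Q = [Pb^2+]^3[PO4^3-]^2
Q = (2.366 × 10^-4)^3(6.324 x 10^-4)^2 = 5.30 × 10^-18
Q > Ksp, so Pb3(PO4)2 will precipitate.

Q ≈ 5.30 x 10^-18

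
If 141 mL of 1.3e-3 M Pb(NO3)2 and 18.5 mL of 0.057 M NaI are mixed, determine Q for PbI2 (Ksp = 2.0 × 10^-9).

5.0e-8

Total volume = 141 + 18.5 = 159.5 mL.
[Pb^2+] = 1.3 x 10^-3 × (141/159.5) = 1.15 × 10^-3 M
[I^-] = 5.7 x 10^-2 × (18.5/159.5) = 6.61 × 10^-3 M
PbI2(s) <=> Pb^2+ + 2 I^-, so Q = [Pb^2+][I^-]^2
Q = (1.15 × 10^-3)(6.61 x 10^-3)^2 = 5.0 × 10^-8
Q > Ksp, so PbI2 will precipitate.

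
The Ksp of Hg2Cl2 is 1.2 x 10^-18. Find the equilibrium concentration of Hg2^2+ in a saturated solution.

[Hg2^2+] ≈ 6.7e-7 M

Hg2Cl2(s) ⇌ Hg2^2+ + 2 Cl^-
Ksp = [Hg2^2+][Cl^-]^2
With molar solubility s: [Hg2^2+] = s, [Cl^-] = 2s.
Ksp = s(2s)^2 = 4s^3
s^3 = 1.2 x 10^-18 / 4, so s = 6.69 × 10^-7 M
[Hg2^2+] = s = 6.7 x 10^-7 M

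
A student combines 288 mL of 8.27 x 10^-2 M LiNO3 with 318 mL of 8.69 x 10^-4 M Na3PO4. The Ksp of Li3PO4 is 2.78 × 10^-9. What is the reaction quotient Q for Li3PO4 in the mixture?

Total volume = 288 + 318 = 606 mL.
[Li^+] = 8.27 × 10^-2 × (288/606) = 3.930 × 10^-2 M
[PO4^3-] = 8.69 × 10^-4 × (318/606) = 4.560 x 10^-4 M
Li3PO4(s) <=> 3 Li^+(aq) + PO4^3-(aq), so Q = [Li^+]^3[PO4^3-]
Q = (3.930 x 10^-2)^3(4.560 × 10^-4) = 2.77 × 10^-8
Q > Ksp, so Li3PO4 will precipitate.

2.77e-8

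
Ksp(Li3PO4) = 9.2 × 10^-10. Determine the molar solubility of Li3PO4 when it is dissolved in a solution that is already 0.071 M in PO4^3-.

7.8e-4 M

Li3PO4(s) ⇌ 3 Li^+(aq) + PO4^3-(aq)
Ksp = [Li^+]^3[PO4^3-]
If s mol/L dissolves here, [Li^+] = 3s, [PO4^3-] = 0.071 + s ≈ 0.071 (Ksp is small, so little additional dissolves).
Ksp ≈ (3s)^3 × 0.071
s = 7.8 x 10^-4 M
Check: s = 7.8 × 10^-4 ≪ 0.071, so the approximation is valid.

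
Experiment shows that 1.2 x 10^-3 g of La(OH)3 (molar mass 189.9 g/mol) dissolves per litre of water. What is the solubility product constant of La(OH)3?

Ksp ≈ 4.3 × 10^-20

Molar solubility s = (1.2 × 10^-3 g/L) / (189.9 g/mol) = 6.32 x 10^-6 M.
La(OH)3(s) ⇌ La^3+(aq) + 3 OH^-(aq)
With molar solubility s: [La^3+] = s, [OH^-] = 3s.
Ksp = [La^3+][OH^-]^3
So Ksp = s × (3s)^3 = 27s^4
Ksp = 27 × (6.32 x 10^-6)^4 = 4.3 x 10^-20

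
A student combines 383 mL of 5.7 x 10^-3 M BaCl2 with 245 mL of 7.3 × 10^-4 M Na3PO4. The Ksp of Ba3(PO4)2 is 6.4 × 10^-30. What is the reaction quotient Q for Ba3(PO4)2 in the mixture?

3.4 × 10^-15

Total volume = 383 + 245 = 628 mL.
[Ba^2+] = 5.7 × 10^-3 × (383/628) = 3.48 x 10^-3 M
[PO4^3-] = 7.3 × 10^-4 × (245/628) = 2.85 x 10^-4 M
Ba3(PO4)2(s) <=> 3 Ba^2+ + 2 PO4^3-, so Q = [Ba^2+]^3[PO4^3-]^2
Q = (3.48 × 10^-3)^3(2.85 x 10^-4)^2 = 3.4 × 10^-15
Q > Ksp, so Ba3(PO4)2 will precipitate.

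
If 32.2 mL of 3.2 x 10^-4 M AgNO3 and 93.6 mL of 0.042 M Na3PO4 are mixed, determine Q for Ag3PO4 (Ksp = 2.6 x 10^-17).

Total volume = 32.2 + 93.6 = 125.8 mL.
[Ag^+] = 3.2 × 10^-4 × (32.2/125.8) = 8.19 × 10^-5 M
[PO4^3-] = 4.2 x 10^-2 × (93.6/125.8) = 3.12 × 10^-2 M
Ag3PO4(s) ⇌ 3 Ag^+ + PO4^3-, so Q = [Ag^+]^3[PO4^3-]
Q = (8.19 x 10^-5)^3(3.12 x 10^-2) = 1.7 × 10^-14
Q > Ksp, so Ag3PO4 will precipitate.

Q ≈ 1.7 × 10^-14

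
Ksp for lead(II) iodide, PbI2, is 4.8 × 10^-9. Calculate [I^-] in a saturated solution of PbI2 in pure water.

[I^-] = 2.1e-3 M

PbI2(s) <=> Pb^2+ + 2 I^-
Ksp = [Pb^2+][I^-]^2
With molar solubility s: [Pb^2+] = s, [I^-] = 2s.
So Ksp = s × (2s)^2 = 4s^3
s^3 = 4.8 × 10^-9 / 4, so s = 1.06 x 10^-3 M
[I^-] = 2s = 2.1 × 10^-3 M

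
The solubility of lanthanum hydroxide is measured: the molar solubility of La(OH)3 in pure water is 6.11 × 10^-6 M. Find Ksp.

Ksp = 3.76 × 10^-20

La(OH)3(s) ⇌ La^3+(aq) + 3 OH^-(aq)
Let s = molar solubility. Then [La^3+] = s and [OH^-] = 3s.
Ksp = [La^3+][OH^-]^3
Ksp = s(3s)^3 = 27s^4
With s = 6.11 × 10^-6: Ksp = 3.76 x 10^-20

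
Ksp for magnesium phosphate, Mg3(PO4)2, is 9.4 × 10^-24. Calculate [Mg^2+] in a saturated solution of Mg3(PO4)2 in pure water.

Mg3(PO4)2(s) ⇌ 3 Mg^2+(aq) + 2 PO4^3-(aq)
Ksp = [Mg^2+]^3[PO4^3-]^2
With molar solubility s: [Mg^2+] = 3s, [PO4^3-] = 2s.
Substituting: Ksp = (3s)^3(2s)^2 = 108s^5
Solving, s = (9.4 × 10^-24/108)^(1/5) = 9.73 x 10^-6 M
[Mg^2+] = 3s = 2.9 × 10^-5 M

[Mg^2+] ≈ 2.9e-5 M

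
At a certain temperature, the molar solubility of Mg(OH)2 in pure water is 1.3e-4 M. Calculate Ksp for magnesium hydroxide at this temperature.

Mg(OH)2(s) <=> Mg^2+ + 2 OH^-
If s mol/L of Mg(OH)2 dissolves, [Mg^2+] = s and [OH^-] = 2s.
Ksp = [Mg^2+][OH^-]^2
So Ksp = s × (2s)^2 = 4s^3
Ksp = 4 × (1.3 × 10^-4)^3 = 8.8 x 10^-12

Ksp ≈ 8.8 × 10^-12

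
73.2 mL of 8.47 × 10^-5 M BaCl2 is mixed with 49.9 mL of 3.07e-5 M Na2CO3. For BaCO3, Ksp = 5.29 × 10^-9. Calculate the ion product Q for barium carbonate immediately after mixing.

Q = 6.27 × 10^-10

Total volume = 73.2 + 49.9 = 123.1 mL.
[Ba^2+] = 8.47 × 10^-5 × (73.2/123.1) = 5.037 x 10^-5 M
[CO3^2-] = 3.07 × 10^-5 × (49.9/123.1) = 1.244 × 10^-5 M
BaCO3(s) ⇌ Ba^2+(aq) + CO3^2-(aq), so Q = [Ba^2+][CO3^2-]
Q = (5.037 × 10^-5)(1.244 x 10^-5) = 6.27 x 10^-10
Q < Ksp, so no precipitate of BaCO3 forms.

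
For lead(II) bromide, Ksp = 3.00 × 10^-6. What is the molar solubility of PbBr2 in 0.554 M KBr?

PbBr2(s) ⇌ Pb^2+(aq) + 2 Br^-(aq)
Ksp = [Pb^2+][Br^-]^2
If s mol/L dissolves here, [Pb^2+] = s, [Br^-] = 0.554 + 2s ≈ 0.554 (Ksp is small, so little additional dissolves).
Ksp ≈ s × (0.554)^2
s = 9.77 × 10^-6 M
Check: 2s = 2.0 × 10^-5 ≪ 0.554, so the approximation is valid.

s ≈ 9.77 x 10^-6 M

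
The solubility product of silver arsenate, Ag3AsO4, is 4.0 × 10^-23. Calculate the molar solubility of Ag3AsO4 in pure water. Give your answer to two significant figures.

s = 1.1 × 10^-6 M

Ag3AsO4(s) ⇌ 3 Ag^+(aq) + AsO4^3-(aq)
Ksp = [Ag^+]^3[AsO4^3-]
If s mol/L of Ag3AsO4 dissolves, [Ag^+] = 3s and [AsO4^3-] = s.
Ksp = (3s)^3s = 27s^4
s = (4.0 × 10^-23 / 27)^(1/4) = 1.1 × 10^-6 M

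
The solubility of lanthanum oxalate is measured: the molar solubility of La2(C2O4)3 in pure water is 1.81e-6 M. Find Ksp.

2.10 × 10^-27

La2(C2O4)3(s) ⇌ 2 La^3+ + 3 C2O4^2-
Let s = molar solubility. Then [La^3+] = 2s and [C2O4^2-] = 3s.
Ksp = [La^3+]^2[C2O4^2-]^3
Substituting: Ksp = (2s)^2(3s)^3 = 108s^5
Ksp = 108 × (1.81 × 10^-6)^5 = 2.10 × 10^-27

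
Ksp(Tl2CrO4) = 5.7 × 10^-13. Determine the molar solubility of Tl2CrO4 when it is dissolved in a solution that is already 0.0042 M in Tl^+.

Tl2CrO4(s) <=> 2 Tl^+(aq) + CrO4^2-(aq)
Ksp = [Tl^+]^2[CrO4^2-]
Let s = moles of Tl2CrO4 that dissolve per litre. [Tl^+] = 0.0042 + 2s ≈ 0.0042, [CrO4^2-] = s (Ksp is small, so little additional dissolves).
Ksp ≈ (0.0042)^2 × s
s = 3.2 × 10^-8 M
Check: 2s = 6.5 × 10^-8 ≪ 0.0042, so the approximation is valid.

3.2e-8 M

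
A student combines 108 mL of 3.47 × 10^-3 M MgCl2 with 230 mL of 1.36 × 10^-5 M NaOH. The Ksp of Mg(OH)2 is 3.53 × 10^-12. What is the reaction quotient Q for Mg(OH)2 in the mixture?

Total volume = 108 + 230 = 338 mL.
[Mg^2+] = 3.47 × 10^-3 × (108/338) = 1.109 x 10^-3 M
[OH^-] = 1.36 x 10^-5 × (230/338) = 9.254 × 10^-6 M
Mg(OH)2(s) <=> Mg^2+(aq) + 2 OH^-(aq), so Q = [Mg^2+][OH^-]^2
Q = (1.109 × 10^-3)(9.254 x 10^-6)^2 = 9.50 x 10^-14
Q < Ksp, so no precipitate of Mg(OH)2 forms.

Q ≈ 9.50e-14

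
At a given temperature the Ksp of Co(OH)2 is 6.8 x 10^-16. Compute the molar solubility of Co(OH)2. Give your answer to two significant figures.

Co(OH)2(s) <=> Co^2+(aq) + 2 OH^-(aq)
Ksp = [Co^2+][OH^-]^2
With molar solubility s: [Co^2+] = s, [OH^-] = 2s.
Ksp = s(2s)^2 = 4s^3
s = (6.8 x 10^-16 / 4)^(1/3) = 5.5 x 10^-6 M

5.5 × 10^-6 M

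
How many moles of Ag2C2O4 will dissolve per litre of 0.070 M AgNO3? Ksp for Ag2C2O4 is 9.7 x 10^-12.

Ag2C2O4(s) ⇌ 2 Ag^+ + C2O4^2-
Ksp = [Ag^+]^2[C2O4^2-]
If s mol/L dissolves here, [Ag^+] = 0.070 + 2s ≈ 0.070, [C2O4^2-] = s (common-ion effect: Ag^+ is already 0.070 M).
Ksp ≈ (0.070)^2 × s
s = 2.0 x 10^-9 M
Check: 2s = 4.0 × 10^-9 ≪ 0.070, so the approximation is valid.

s = 2.0 x 10^-9 M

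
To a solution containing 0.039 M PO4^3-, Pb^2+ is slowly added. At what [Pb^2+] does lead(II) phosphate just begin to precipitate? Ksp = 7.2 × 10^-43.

Pb3(PO4)2(s) ⇌ 3 Pb^2+(aq) + 2 PO4^3-(aq)
Ksp = [Pb^2+]^3[PO4^3-]^2
Precipitation begins when Q = Ksp. With [PO4^3-] = 0.039 M:
7.2 × 10^-43 = (0.039)^2 × [Pb^2+]^3
[Pb^2+] = (7.2 × 10^-43 / 1.52 × 10^-3)^(1/3) = 7.8 × 10^-14 M

7.8 × 10^-14 M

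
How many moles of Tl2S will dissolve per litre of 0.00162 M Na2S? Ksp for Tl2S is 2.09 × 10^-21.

Tl2S(s) ⇌ 2 Tl^+(aq) + S^2-(aq)
Ksp = [Tl^+]^2[S^2-]
Let s be the molar solubility in this solution. [Tl^+] = 2s, [S^2-] = 0.00162 + s ≈ 0.00162 (common-ion effect: S^2- is already 0.00162 M).
Ksp ≈ (2s)^2 × 0.00162
s = 5.68 × 10^-10 M
Check: s = 5.7 x 10^-10 ≪ 0.00162, so the approximation is valid.

s ≈ 5.68e-10 M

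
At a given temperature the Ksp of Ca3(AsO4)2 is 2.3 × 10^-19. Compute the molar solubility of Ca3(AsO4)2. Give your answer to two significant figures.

s ≈ 7.3 × 10^-5 M

Ca3(AsO4)2(s) ⇌ 3 Ca^2+ + 2 AsO4^3-
Ksp = [Ca^2+]^3[AsO4^3-]^2
If s mol/L of Ca3(AsO4)2 dissolves, [Ca^2+] = 3s and [AsO4^3-] = 2s.
Ksp = (3s)^3(2s)^2 = 108s^5
s^5 = 2.3 × 10^-19 / 108, so s = 7.3 × 10^-5 M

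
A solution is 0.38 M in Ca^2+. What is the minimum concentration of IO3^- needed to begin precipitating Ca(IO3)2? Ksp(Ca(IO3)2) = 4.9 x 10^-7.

[IO3^-] = 1.1 × 10^-3 M

Ca(IO3)2(s) <=> Ca^2+ + 2 IO3^-
Ksp = [Ca^2+][IO3^-]^2
Precipitation begins when Q = Ksp. With [Ca^2+] = 0.38 M:
4.9 x 10^-7 = (0.38) × [IO3^-]^2
[IO3^-] = (4.9 x 10^-7 / 3.8 × 10^-1)^(1/2) = 1.1 × 10^-3 M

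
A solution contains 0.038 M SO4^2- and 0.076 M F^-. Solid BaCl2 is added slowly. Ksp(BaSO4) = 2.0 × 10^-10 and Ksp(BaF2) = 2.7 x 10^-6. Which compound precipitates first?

Each salt begins to precipitate when Q = Ksp, i.e. when [Ba^2+] reaches its threshold.
For BaSO4: 2.0 × 10^-10 = 0.038 × [Ba^2+]  ⇒  [Ba^2+] = 5.3 × 10^-9 M.
For BaF2: 2.7 x 10^-6 = (0.076)^2 × [Ba^2+]  ⇒  [Ba^2+] = 4.7 × 10^-4 M.
The salt with the lower threshold [Ba^2+] precipitates first: BaSO4.

BaSO4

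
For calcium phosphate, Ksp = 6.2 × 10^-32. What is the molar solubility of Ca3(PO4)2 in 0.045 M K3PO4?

1.0e-10 M

Ca3(PO4)2(s) ⇌ 3 Ca^2+(aq) + 2 PO4^3-(aq)
Ksp = [Ca^2+]^3[PO4^3-]^2
Let s = moles of Ca3(PO4)2 that dissolve per litre. [Ca^2+] = 3s, [PO4^3-] = 0.045 + 2s ≈ 0.045 (common-ion effect: PO4^3- is already 0.045 M).
Ksp ≈ (3s)^3 × (0.045)^2
s = 1.0 x 10^-10 M
Check: 2s = 2.1 x 10^-10 ≪ 0.045, so the approximation is valid.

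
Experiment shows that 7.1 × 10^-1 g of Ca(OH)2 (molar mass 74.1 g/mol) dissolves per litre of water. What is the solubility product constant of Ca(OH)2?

Molar solubility s = (7.1 × 10^-1 g/L) / (74.1 g/mol) = 9.58 x 10^-3 M.
Ca(OH)2(s) ⇌ Ca^2+ + 2 OH^-
Let s = molar solubility. Then [Ca^2+] = s and [OH^-] = 2s.
Ksp = [Ca^2+][OH^-]^2
Substituting: Ksp = s(2s)^2 = 4s^3
With s = 9.58 x 10^-3: Ksp = 3.5 × 10^-6

Ksp = 3.5 × 10^-6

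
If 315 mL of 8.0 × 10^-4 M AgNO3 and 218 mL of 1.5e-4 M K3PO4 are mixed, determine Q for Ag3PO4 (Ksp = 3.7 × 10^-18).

Total volume = 315 + 218 = 533 mL.
[Ag^+] = 8.0 × 10^-4 × (315/533) = 4.73 × 10^-4 M
[PO4^3-] = 1.5 × 10^-4 × (218/533) = 6.14 × 10^-5 M
Ag3PO4(s) ⇌ 3 Ag^+(aq) + PO4^3-(aq), so Q = [Ag^+]^3[PO4^3-]
Q = (4.73 x 10^-4)^3(6.14 x 10^-5) = 6.5 x 10^-15
Q > Ksp, so Ag3PO4 will precipitate.

6.5e-15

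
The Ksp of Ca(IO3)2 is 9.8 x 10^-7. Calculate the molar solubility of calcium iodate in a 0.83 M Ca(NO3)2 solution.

s = 5.4e-4 M

Ca(IO3)2(s) ⇌ Ca^2+(aq) + 2 IO3^-(aq)
Ksp = [Ca^2+][IO3^-]^2
Let s be the molar solubility in this solution. [Ca^2+] = 0.83 + s ≈ 0.83, [IO3^-] = 2s (Ksp is small, so little additional dissolves).
Ksp ≈ 0.83 × (2s)^2
s = 5.4 × 10^-4 M
Check: s = 5.4 × 10^-4 ≪ 0.83, so the approximation is valid.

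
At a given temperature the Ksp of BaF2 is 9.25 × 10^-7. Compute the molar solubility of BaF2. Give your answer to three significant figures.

s ≈ 6.14 × 10^-3 M

BaF2(s) ⇌ Ba^2+(aq) + 2 F^-(aq)
Ksp = [Ba^2+][F^-]^2
For each mole of BaF2 that dissolves: [Ba^2+] = s, [F^-] = 2s.
Ksp = s(2s)^2 = 4s^3
s^3 = 9.25 × 10^-7 / 4, so s = 6.14 × 10^-3 M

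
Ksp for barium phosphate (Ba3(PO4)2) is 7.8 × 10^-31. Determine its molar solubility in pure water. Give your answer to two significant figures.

s = 3.7 × 10^-7 M

Ba3(PO4)2(s) <=> 3 Ba^2+ + 2 PO4^3-
Ksp = [Ba^2+]^3[PO4^3-]^2
With molar solubility s: [Ba^2+] = 3s, [PO4^3-] = 2s.
Ksp = (3s)^3(2s)^2 = 108s^5
Solving, s = (7.8 × 10^-31/108)^(1/5) = 3.7 x 10^-7 M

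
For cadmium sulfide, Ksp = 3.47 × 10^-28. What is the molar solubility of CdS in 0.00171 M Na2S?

CdS(s) ⇌ Cd^2+(aq) + S^2-(aq)
Ksp = [Cd^2+][S^2-]
If s mol/L dissolves here, [Cd^2+] = s, [S^2-] = 0.00171 + s ≈ 0.00171 (since S^2- from Na2S dominates).
Ksp ≈ s × 0.00171
s = 2.03 x 10^-25 M
Check: s = 2.0 × 10^-25 ≪ 0.00171, so the approximation is valid.

s ≈ 2.03 × 10^-25 M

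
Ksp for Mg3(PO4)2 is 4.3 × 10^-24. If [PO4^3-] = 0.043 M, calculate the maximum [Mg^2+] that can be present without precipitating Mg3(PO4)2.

Mg3(PO4)2(s) ⇌ 3 Mg^2+(aq) + 2 PO4^3-(aq)
Ksp = [Mg^2+]^3[PO4^3-]^2
Precipitation begins when Q = Ksp. With [PO4^3-] = 0.043 M:
4.3 × 10^-24 = (0.043)^2 × [Mg^2+]^3
[Mg^2+] = (4.3 × 10^-24 / 1.85 × 10^-3)^(1/3) = 1.3 x 10^-7 M

[Mg^2+] = 1.3e-7 M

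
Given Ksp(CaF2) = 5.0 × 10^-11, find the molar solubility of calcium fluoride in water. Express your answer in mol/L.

2.3 x 10^-4 M

CaF2(s) <=> Ca^2+ + 2 F^-
Ksp = [Ca^2+][F^-]^2
If s mol/L of CaF2 dissolves, [Ca^2+] = s and [F^-] = 2s.
Ksp = s(2s)^2 = 4s^3
s = (5.0 × 10^-11 / 4)^(1/3) = 2.3 × 10^-4 M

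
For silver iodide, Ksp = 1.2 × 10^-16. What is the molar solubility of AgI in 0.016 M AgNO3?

s ≈ 7.5e-15 M

AgI(s) ⇌ Ag^+ + I^-
Ksp = [Ag^+][I^-]
Let s = moles of AgI that dissolve per litre. [Ag^+] = 0.016 + s ≈ 0.016, [I^-] = s (Ksp is small, so little additional dissolves).
Ksp ≈ 0.016 × s
s = 7.5 × 10^-15 M
Check: s = 7.5 × 10^-15 ≪ 0.016, so the approximation is valid.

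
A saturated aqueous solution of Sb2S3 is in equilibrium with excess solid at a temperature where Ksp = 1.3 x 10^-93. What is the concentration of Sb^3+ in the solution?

Sb2S3(s) ⇌ 2 Sb^3+ + 3 S^2-
Ksp = [Sb^3+]^2[S^2-]^3
If s mol/L of Sb2S3 dissolves, [Sb^3+] = 2s and [S^2-] = 3s.
So Ksp = (2s)^2 × (3s)^3 = 108s^5
Solving, s = (1.3 x 10^-93/108)^(1/5) = 1.04 x 10^-19 M
[Sb^3+] = 2s = 2.1 x 10^-19 M

[Sb^3+] = 2.1 × 10^-19 M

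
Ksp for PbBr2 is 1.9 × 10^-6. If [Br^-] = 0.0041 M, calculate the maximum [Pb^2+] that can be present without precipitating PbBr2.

[Pb^2+] = 1.1 × 10^-1 M

PbBr2(s) <=> Pb^2+ + 2 Br^-
Ksp = [Pb^2+][Br^-]^2
Precipitation begins when Q = Ksp. With [Br^-] = 0.0041 M:
1.9 × 10^-6 = (0.0041)^2 × [Pb^2+]
[Pb^2+] = (1.9 × 10^-6 / 1.68 × 10^-5) = 1.1 × 10^-1 M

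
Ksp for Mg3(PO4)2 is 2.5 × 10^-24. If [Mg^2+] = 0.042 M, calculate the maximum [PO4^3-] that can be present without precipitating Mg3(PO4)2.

[PO4^3-] = 1.8 × 10^-10 M

Mg3(PO4)2(s) ⇌ 3 Mg^2+ + 2 PO4^3-
Ksp = [Mg^2+]^3[PO4^3-]^2
Precipitation begins when Q = Ksp. With [Mg^2+] = 0.042 M:
2.5 × 10^-24 = (0.042)^3 × [PO4^3-]^2
[PO4^3-] = (2.5 × 10^-24 / 7.41 × 10^-5)^(1/2) = 1.8 x 10^-10 M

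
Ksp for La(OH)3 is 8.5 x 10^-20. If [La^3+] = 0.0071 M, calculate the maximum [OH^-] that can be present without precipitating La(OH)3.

La(OH)3(s) <=> La^3+ + 3 OH^-
Ksp = [La^3+][OH^-]^3
Precipitation begins when Q = Ksp. With [La^3+] = 0.0071 M:
8.5 x 10^-20 = (0.0071) × [OH^-]^3
[OH^-] = (8.5 x 10^-20 / 7.1 × 10^-3)^(1/3) = 2.3 × 10^-6 M

[OH^-] = 2.3e-6 M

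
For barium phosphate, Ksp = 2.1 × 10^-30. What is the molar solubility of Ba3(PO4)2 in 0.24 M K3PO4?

s = 1.1 × 10^-10 M

Ba3(PO4)2(s) ⇌ 3 Ba^2+ + 2 PO4^3-
Ksp = [Ba^2+]^3[PO4^3-]^2
If s mol/L dissolves here, [Ba^2+] = 3s, [PO4^3-] = 0.24 + 2s ≈ 0.24 (Ksp is small, so little additional dissolves).
Ksp ≈ (3s)^3 × (0.24)^2
s = 1.1 × 10^-10 M
Check: 2s = 2.2 × 10^-10 ≪ 0.24, so the approximation is valid.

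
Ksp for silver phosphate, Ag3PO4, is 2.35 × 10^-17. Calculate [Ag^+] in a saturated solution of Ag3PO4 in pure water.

Ag3PO4(s) ⇌ 3 Ag^+ + PO4^3-
Ksp = [Ag^+]^3[PO4^3-]
Let s = molar solubility. Then [Ag^+] = 3s and [PO4^3-] = s.
Ksp = (3s)^3s = 27s^4
s^4 = 2.35 × 10^-17 / 27, so s = 3.054 × 10^-5 M
[Ag^+] = 3s = 9.16 × 10^-5 M

9.16e-5 M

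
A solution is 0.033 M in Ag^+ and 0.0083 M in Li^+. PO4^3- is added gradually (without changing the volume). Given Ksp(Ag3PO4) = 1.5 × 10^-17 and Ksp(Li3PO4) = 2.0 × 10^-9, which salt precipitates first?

Ag3PO4

Each salt begins to precipitate when Q = Ksp, i.e. when [PO4^3-] reaches its threshold.
For Ag3PO4: 1.5 × 10^-17 = (0.033)^3 × [PO4^3-]  ⇒  [PO4^3-] = 4.2 x 10^-13 M.
For Li3PO4: 2.0 × 10^-9 = (0.0083)^3 × [PO4^3-]  ⇒  [PO4^3-] = 3.5 × 10^-3 M.
The salt with the lower threshold [PO4^3-] precipitates first: Ag3PO4.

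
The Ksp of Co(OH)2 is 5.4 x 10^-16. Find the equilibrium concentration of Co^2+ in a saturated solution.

Co(OH)2(s) ⇌ Co^2+ + 2 OH^-
Ksp = [Co^2+][OH^-]^2
Let s = molar solubility. Then [Co^2+] = s and [OH^-] = 2s.
So Ksp = s × (2s)^2 = 4s^3
Solving, s = (5.4 x 10^-16/4)^(1/3) = 5.13 × 10^-6 M
[Co^2+] = s = 5.1 × 10^-6 M

5.1 x 10^-6 M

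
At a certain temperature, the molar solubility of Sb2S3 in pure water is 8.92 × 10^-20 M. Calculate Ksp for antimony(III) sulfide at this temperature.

Sb2S3(s) ⇌ 2 Sb^3+ + 3 S^2-
For each mole of Sb2S3 that dissolves: [Sb^3+] = 2s, [S^2-] = 3s.
Ksp = [Sb^3+]^2[S^2-]^3
Ksp = (2s)^2(3s)^3 = 108s^5
With s = 8.92 x 10^-20: Ksp = 6.10 x 10^-94

Ksp = 6.10 x 10^-94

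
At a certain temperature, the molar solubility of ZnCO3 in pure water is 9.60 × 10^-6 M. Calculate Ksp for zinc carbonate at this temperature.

Ksp ≈ 9.22e-11

ZnCO3(s) ⇌ Zn^2+(aq) + CO3^2-(aq)
If s mol/L of ZnCO3 dissolves, [Zn^2+] = s and [CO3^2-] = s.
Ksp = [Zn^2+][CO3^2-]
Ksp = s × s = s^2
Ksp = (9.60 × 10^-6)^2 = 9.22 × 10^-11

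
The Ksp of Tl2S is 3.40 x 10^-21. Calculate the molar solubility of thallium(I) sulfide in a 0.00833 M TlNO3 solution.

s = 4.90 × 10^-17 M

Tl2S(s) <=> 2 Tl^+(aq) + S^2-(aq)
Ksp = [Tl^+]^2[S^2-]
Let s be the molar solubility in this solution. [Tl^+] = 0.00833 + 2s ≈ 0.00833, [S^2-] = s (common-ion effect: Tl^+ is already 0.00833 M).
Ksp ≈ (0.00833)^2 × s
s = 4.90 × 10^-17 M
Check: 2s = 9.8 × 10^-17 ≪ 0.00833, so the approximation is valid.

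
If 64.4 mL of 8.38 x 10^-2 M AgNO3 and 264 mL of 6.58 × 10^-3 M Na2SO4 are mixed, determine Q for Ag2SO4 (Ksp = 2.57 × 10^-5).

Total volume = 64.4 + 264 = 328.4 mL.
[Ag^+] = 8.38 x 10^-2 × (64.4/328.4) = 1.643 × 10^-2 M
[SO4^2-] = 6.58 × 10^-3 × (264/328.4) = 5.290 × 10^-3 M
Ag2SO4(s) ⇌ 2 Ag^+ + SO4^2-, so Q = [Ag^+]^2[SO4^2-]
Q = (1.643 x 10^-2)^2(5.290 × 10^-3) = 1.43 × 10^-6
Q < Ksp, so no precipitate of Ag2SO4 forms.

Q ≈ 1.43e-6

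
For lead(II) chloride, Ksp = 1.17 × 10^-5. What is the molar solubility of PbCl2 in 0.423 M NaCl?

6.54 × 10^-5 M

PbCl2(s) <=> Pb^2+(aq) + 2 Cl^-(aq)
Ksp = [Pb^2+][Cl^-]^2
Let s = moles of PbCl2 that dissolve per litre. [Pb^2+] = s, [Cl^-] = 0.423 + 2s ≈ 0.423 (common-ion effect: Cl^- is already 0.423 M).
Ksp ≈ s × (0.423)^2
s = 6.54 × 10^-5 M
Check: 2s = 1.3 × 10^-4 ≪ 0.423, so the approximation is valid.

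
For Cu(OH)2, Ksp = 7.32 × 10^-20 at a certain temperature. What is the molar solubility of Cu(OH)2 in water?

Cu(OH)2(s) ⇌ Cu^2+(aq) + 2 OH^-(aq)
Ksp = [Cu^2+][OH^-]^2
If s mol/L of Cu(OH)2 dissolves, [Cu^2+] = s and [OH^-] = 2s.
Ksp = s(2s)^2 = 4s^3
s = (7.32 × 10^-20 / 4)^(1/3) = 2.64 × 10^-7 M

s = 2.64 × 10^-7 M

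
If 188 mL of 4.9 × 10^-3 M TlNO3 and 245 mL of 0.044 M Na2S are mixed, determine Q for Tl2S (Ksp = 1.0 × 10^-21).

Total volume = 188 + 245 = 433 mL.
[Tl^+] = 4.9 × 10^-3 × (188/433) = 2.13 × 10^-3 M
[S^2-] = 4.4 × 10^-2 × (245/433) = 2.49 × 10^-2 M
Tl2S(s) ⇌ 2 Tl^+ + S^2-, so Q = [Tl^+]^2[S^2-]
Q = (2.13 × 10^-3)^2(2.49 × 10^-2) = 1.1 × 10^-7
Q > Ksp, so Tl2S will precipitate.

Q ≈ 1.1 × 10^-7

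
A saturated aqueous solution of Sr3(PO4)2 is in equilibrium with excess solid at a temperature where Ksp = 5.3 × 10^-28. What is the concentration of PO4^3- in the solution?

Sr3(PO4)2(s) ⇌ 3 Sr^2+(aq) + 2 PO4^3-(aq)
Ksp = [Sr^2+]^3[PO4^3-]^2
With molar solubility s: [Sr^2+] = 3s, [PO4^3-] = 2s.
Substituting: Ksp = (3s)^3(2s)^2 = 108s^5
Solving, s = (5.3 × 10^-28/108)^(1/5) = 1.37 × 10^-6 M
[PO4^3-] = 2s = 2.7 × 10^-6 M

[PO4^3-] ≈ 2.7 × 10^-6 M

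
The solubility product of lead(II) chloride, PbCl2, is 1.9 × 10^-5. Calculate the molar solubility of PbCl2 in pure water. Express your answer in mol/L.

s ≈ 1.7 × 10^-2 M

PbCl2(s) ⇌ Pb^2+ + 2 Cl^-
Ksp = [Pb^2+][Cl^-]^2
Let s = molar solubility. Then [Pb^2+] = s and [Cl^-] = 2s.
Ksp = s(2s)^2 = 4s^3
s^3 = 1.9 × 10^-5 / 4, so s = 1.7 × 10^-2 M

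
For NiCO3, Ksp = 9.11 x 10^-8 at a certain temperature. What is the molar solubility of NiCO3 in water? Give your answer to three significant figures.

NiCO3(s) <=> Ni^2+(aq) + CO3^2-(aq)
Ksp = [Ni^2+][CO3^2-]
If s mol/L of NiCO3 dissolves, [Ni^2+] = s and [CO3^2-] = s.
Ksp = s × s = s^2
s = (9.11 x 10^-8)^(1/2) = 3.02 x 10^-4 M

3.02e-4 M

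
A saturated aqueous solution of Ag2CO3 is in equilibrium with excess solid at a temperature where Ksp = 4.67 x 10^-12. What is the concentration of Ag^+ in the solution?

[Ag^+] ≈ 2.11 × 10^-4 M

Ag2CO3(s) ⇌ 2 Ag^+(aq) + CO3^2-(aq)
Ksp = [Ag^+]^2[CO3^2-]
For each mole of Ag2CO3 that dissolves: [Ag^+] = 2s, [CO3^2-] = s.
So Ksp = (2s)^2 × s = 4s^3
s^3 = 4.67 x 10^-12 / 4, so s = 1.053 x 10^-4 M
[Ag^+] = 2s = 2.11 x 10^-4 M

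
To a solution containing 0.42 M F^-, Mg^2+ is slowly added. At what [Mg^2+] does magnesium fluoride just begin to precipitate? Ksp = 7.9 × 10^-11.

MgF2(s) <=> Mg^2+ + 2 F^-
Ksp = [Mg^2+][F^-]^2
Precipitation begins when Q = Ksp. With [F^-] = 0.42 M:
7.9 × 10^-11 = (0.42)^2 × [Mg^2+]
[Mg^2+] = (7.9 × 10^-11 / 1.76 × 10^-1) = 4.5 × 10^-10 M

4.5 x 10^-10 M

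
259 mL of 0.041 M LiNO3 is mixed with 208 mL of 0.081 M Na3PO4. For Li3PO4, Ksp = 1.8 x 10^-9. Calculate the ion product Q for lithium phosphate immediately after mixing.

Q = 4.2e-7

Total volume = 259 + 208 = 467 mL.
[Li^+] = 4.1 x 10^-2 × (259/467) = 2.27 × 10^-2 M
[PO4^3-] = 8.1 x 10^-2 × (208/467) = 3.61 × 10^-2 M
Li3PO4(s) ⇌ 3 Li^+ + PO4^3-, so Q = [Li^+]^3[PO4^3-]
Q = (2.27 x 10^-2)^3(3.61 × 10^-2) = 4.2 x 10^-7
Q > Ksp, so Li3PO4 will precipitate.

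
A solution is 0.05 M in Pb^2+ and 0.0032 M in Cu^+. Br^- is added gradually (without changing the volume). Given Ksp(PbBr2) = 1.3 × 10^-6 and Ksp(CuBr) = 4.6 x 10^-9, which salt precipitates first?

CuBr

Each salt begins to precipitate when Q = Ksp, i.e. when [Br^-] reaches its threshold.
For PbBr2: 1.3 × 10^-6 = 0.05 × [Br^-]^2  ⇒  [Br^-] = 5.1 × 10^-3 M.
For CuBr: 4.6 x 10^-9 = 0.0032 × [Br^-]  ⇒  [Br^-] = 1.4 × 10^-6 M.
The salt with the lower threshold [Br^-] precipitates first: CuBr.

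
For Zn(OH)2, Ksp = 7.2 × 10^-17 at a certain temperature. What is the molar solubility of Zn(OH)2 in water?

Zn(OH)2(s) ⇌ Zn^2+ + 2 OH^-
Ksp = [Zn^2+][OH^-]^2
Let s = molar solubility. Then [Zn^2+] = s and [OH^-] = 2s.
Ksp = s(2s)^2 = 4s^3
s = (7.2 × 10^-17 / 4)^(1/3) = 2.6 × 10^-6 M

2.6 × 10^-6 M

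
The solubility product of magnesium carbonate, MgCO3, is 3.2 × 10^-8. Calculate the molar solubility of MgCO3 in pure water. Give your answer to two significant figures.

MgCO3(s) <=> Mg^2+ + CO3^2-
Ksp = [Mg^2+][CO3^2-]
Let s = molar solubility. Then [Mg^2+] = s and [CO3^2-] = s.
Ksp = s × s = s^2
s = (3.2 × 10^-8)^(1/2) = 1.8 x 10^-4 M

1.8 × 10^-4 M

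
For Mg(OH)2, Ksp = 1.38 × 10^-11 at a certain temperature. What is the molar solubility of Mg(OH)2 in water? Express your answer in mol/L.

s = 1.51 × 10^-4 M

Mg(OH)2(s) ⇌ Mg^2+ + 2 OH^-
Ksp = [Mg^2+][OH^-]^2
With molar solubility s: [Mg^2+] = s, [OH^-] = 2s.
Substituting: Ksp = s(2s)^2 = 4s^3
s = (1.38 × 10^-11 / 4)^(1/3) = 1.51 × 10^-4 M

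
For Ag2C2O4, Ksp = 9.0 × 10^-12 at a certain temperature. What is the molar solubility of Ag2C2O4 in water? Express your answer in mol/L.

1.3 × 10^-4 M

Ag2C2O4(s) <=> 2 Ag^+(aq) + C2O4^2-(aq)
Ksp = [Ag^+]^2[C2O4^2-]
If s mol/L of Ag2C2O4 dissolves, [Ag^+] = 2s and [C2O4^2-] = s.
So Ksp = (2s)^2 × s = 4s^3
s = (9.0 × 10^-12 / 4)^(1/3) = 1.3 × 10^-4 M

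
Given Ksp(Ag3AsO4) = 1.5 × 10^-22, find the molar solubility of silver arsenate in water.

Ag3AsO4(s) ⇌ 3 Ag^+(aq) + AsO4^3-(aq)
Ksp = [Ag^+]^3[AsO4^3-]
If s mol/L of Ag3AsO4 dissolves, [Ag^+] = 3s and [AsO4^3-] = s.
Substituting: Ksp = (3s)^3s = 27s^4
Solving, s = (1.5 × 10^-22/27)^(1/4) = 1.5 × 10^-6 M

s ≈ 1.5 x 10^-6 M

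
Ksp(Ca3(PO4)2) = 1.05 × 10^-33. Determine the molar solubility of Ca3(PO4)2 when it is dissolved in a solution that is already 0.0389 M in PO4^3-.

Ca3(PO4)2(s) ⇌ 3 Ca^2+(aq) + 2 PO4^3-(aq)
Ksp = [Ca^2+]^3[PO4^3-]^2
Let s = moles of Ca3(PO4)2 that dissolve per litre. [Ca^2+] = 3s, [PO4^3-] = 0.0389 + 2s ≈ 0.0389 (Ksp is small, so little additional dissolves).
Ksp ≈ (3s)^3 × (0.0389)^2
s = 2.95 x 10^-11 M
Check: 2s = 5.9 × 10^-11 ≪ 0.0389, so the approximation is valid.

2.95 x 10^-11 M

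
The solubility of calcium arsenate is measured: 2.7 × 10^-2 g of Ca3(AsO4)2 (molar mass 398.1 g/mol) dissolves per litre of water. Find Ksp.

Molar solubility s = (2.7 x 10^-2 g/L) / (398.1 g/mol) = 6.78 × 10^-5 M.
Ca3(AsO4)2(s) ⇌ 3 Ca^2+ + 2 AsO4^3-
With molar solubility s: [Ca^2+] = 3s, [AsO4^3-] = 2s.
Ksp = [Ca^2+]^3[AsO4^3-]^2
So Ksp = (3s)^3 × (2s)^2 = 108s^5
Ksp = 108 × (6.78 × 10^-5)^5 = 1.5 x 10^-19

Ksp ≈ 1.5 × 10^-19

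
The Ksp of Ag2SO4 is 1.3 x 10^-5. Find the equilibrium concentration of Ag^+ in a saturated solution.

Ag2SO4(s) <=> 2 Ag^+ + SO4^2-
Ksp = [Ag^+]^2[SO4^2-]
With molar solubility s: [Ag^+] = 2s, [SO4^2-] = s.
Substituting: Ksp = (2s)^2s = 4s^3
s = (1.3 x 10^-5 / 4)^(1/3) = 1.48 x 10^-2 M
[Ag^+] = 2s = 3.0 x 10^-2 M

[Ag^+] = 3.0 × 10^-2 M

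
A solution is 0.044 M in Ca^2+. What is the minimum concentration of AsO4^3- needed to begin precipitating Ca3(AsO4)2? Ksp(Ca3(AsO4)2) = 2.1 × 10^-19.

Ca3(AsO4)2(s) ⇌ 3 Ca^2+(aq) + 2 AsO4^3-(aq)
Ksp = [Ca^2+]^3[AsO4^3-]^2
Precipitation begins when Q = Ksp. With [Ca^2+] = 0.044 M:
2.1 × 10^-19 = (0.044)^3 × [AsO4^3-]^2
[AsO4^3-] = (2.1 × 10^-19 / 8.52 x 10^-5)^(1/2) = 5.0 x 10^-8 M

5.0e-8 M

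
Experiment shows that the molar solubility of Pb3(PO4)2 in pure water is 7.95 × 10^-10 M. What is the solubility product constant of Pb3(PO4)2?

Pb3(PO4)2(s) ⇌ 3 Pb^2+ + 2 PO4^3-
For each mole of Pb3(PO4)2 that dissolves: [Pb^2+] = 3s, [PO4^3-] = 2s.
Ksp = [Pb^2+]^3[PO4^3-]^2
Ksp = (3s)^3(2s)^2 = 108s^5
With s = 7.95 × 10^-10: Ksp = 3.43 × 10^-44

Ksp ≈ 3.43 × 10^-44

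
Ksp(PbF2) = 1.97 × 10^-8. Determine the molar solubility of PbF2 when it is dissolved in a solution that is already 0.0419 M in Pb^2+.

PbF2(s) <=> Pb^2+(aq) + 2 F^-(aq)
Ksp = [Pb^2+][F^-]^2
Let s = moles of PbF2 that dissolve per litre. [Pb^2+] = 0.0419 + s ≈ 0.0419, [F^-] = 2s (Ksp is small, so little additional dissolves).
Ksp ≈ 0.0419 × (2s)^2
s = 3.43 x 10^-4 M
Check: s = 3.4 x 10^-4 ≪ 0.0419, so the approximation is valid.

s = 3.43 × 10^-4 M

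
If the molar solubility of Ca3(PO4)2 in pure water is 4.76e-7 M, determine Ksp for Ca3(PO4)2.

Ca3(PO4)2(s) <=> 3 Ca^2+ + 2 PO4^3-
For each mole of Ca3(PO4)2 that dissolves: [Ca^2+] = 3s, [PO4^3-] = 2s.
Ksp = [Ca^2+]^3[PO4^3-]^2
Substituting: Ksp = (3s)^3(2s)^2 = 108s^5
With s = 4.76 × 10^-7: Ksp = 2.64 x 10^-30

2.64 × 10^-30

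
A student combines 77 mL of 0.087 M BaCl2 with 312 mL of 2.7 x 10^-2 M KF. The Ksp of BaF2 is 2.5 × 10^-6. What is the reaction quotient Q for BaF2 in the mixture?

Q = 8.1e-6

Total volume = 77 + 312 = 389 mL.
[Ba^2+] = 8.7 × 10^-2 × (77/389) = 1.72 × 10^-2 M
[F^-] = 2.7 × 10^-2 × (312/389) = 2.17 × 10^-2 M
BaF2(s) <=> Ba^2+ + 2 F^-, so Q = [Ba^2+][F^-]^2
Q = (1.72 x 10^-2)(2.17 × 10^-2)^2 = 8.1 x 10^-6
Q > Ksp, so BaF2 will precipitate.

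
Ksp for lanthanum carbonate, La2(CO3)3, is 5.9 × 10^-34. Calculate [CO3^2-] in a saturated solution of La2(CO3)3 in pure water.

2.7 × 10^-7 M

La2(CO3)3(s) ⇌ 2 La^3+ + 3 CO3^2-
Ksp = [La^3+]^2[CO3^2-]^3
With molar solubility s: [La^3+] = 2s, [CO3^2-] = 3s.
Substituting: Ksp = (2s)^2(3s)^3 = 108s^5
s^5 = 5.9 × 10^-34 / 108, so s = 8.86 × 10^-8 M
[CO3^2-] = 3s = 2.7 x 10^-7 M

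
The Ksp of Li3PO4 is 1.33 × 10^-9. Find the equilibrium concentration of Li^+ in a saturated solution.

Li3PO4(s) <=> 3 Li^+(aq) + PO4^3-(aq)
Ksp = [Li^+]^3[PO4^3-]
With molar solubility s: [Li^+] = 3s, [PO4^3-] = s.
Ksp = (3s)^3s = 27s^4
s^4 = 1.33 × 10^-9 / 27, so s = 2.649 x 10^-3 M
[Li^+] = 3s = 7.95 x 10^-3 M

[Li^+] = 7.95e-3 M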